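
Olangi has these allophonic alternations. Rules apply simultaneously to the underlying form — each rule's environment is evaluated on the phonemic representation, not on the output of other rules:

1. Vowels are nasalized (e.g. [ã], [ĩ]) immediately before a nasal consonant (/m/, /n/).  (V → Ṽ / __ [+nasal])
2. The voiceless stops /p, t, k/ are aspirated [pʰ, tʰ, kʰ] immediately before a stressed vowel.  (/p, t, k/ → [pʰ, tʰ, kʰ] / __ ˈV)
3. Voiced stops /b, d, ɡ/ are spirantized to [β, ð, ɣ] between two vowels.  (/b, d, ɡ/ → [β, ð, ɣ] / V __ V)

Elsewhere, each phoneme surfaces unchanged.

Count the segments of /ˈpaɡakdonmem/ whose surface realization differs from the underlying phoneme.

Segments that undergo a rule: /p/ → [pʰ] (rule 2); /ɡ/ → [ɣ] (rule 3); /o/ → [õ] (rule 1); /e/ → [ẽ] (rule 1).
All other segments surface unchanged.

4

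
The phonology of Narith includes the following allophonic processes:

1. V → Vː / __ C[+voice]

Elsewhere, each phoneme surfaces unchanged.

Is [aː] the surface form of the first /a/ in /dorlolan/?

Yes

/a/ meets the environment for rule 1 (before a voiced consonant) → [aː].
The actual realization is [aː], which matches [aː].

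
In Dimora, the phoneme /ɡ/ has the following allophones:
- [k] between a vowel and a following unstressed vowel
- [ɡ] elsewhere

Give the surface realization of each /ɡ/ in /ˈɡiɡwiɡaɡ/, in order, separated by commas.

[ɡ], [ɡ], [k], [ɡ]

Occurrence 1 (position 1): no conditioning environment matches → elsewhere allophone [ɡ].
Occurrence 2 (position 3): no conditioning environment matches → elsewhere allophone [ɡ].
Occurrence 3 (position 6): between a vowel and a following unstressed vowel → [k].
Occurrence 4 (position 8): no conditioning environment matches → elsewhere allophone [ɡ].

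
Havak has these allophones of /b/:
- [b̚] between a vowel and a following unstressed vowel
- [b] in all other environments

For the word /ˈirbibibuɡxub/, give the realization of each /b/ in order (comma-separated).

Occurrence 1 (position 3): no conditioning environment matches → elsewhere allophone [b].
Occurrence 2 (position 5): between a vowel and a following unstressed vowel → [b̚].
Occurrence 3 (position 7): between a vowel and a following unstressed vowel → [b̚].
Occurrence 4 (position 12): no conditioning environment matches → elsewhere allophone [b].

[b], [b̚], [b̚], [b]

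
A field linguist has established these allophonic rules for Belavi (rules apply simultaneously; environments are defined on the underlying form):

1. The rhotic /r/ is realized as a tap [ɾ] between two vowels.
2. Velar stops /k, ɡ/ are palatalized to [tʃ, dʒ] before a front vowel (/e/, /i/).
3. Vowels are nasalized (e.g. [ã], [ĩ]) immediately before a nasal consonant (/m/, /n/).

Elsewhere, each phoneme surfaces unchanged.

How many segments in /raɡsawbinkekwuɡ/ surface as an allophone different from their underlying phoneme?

2

Segments that undergo a rule: /i/ → [ĩ] (rule 3); /k/ → [tʃ] (rule 2).
All other segments surface unchanged.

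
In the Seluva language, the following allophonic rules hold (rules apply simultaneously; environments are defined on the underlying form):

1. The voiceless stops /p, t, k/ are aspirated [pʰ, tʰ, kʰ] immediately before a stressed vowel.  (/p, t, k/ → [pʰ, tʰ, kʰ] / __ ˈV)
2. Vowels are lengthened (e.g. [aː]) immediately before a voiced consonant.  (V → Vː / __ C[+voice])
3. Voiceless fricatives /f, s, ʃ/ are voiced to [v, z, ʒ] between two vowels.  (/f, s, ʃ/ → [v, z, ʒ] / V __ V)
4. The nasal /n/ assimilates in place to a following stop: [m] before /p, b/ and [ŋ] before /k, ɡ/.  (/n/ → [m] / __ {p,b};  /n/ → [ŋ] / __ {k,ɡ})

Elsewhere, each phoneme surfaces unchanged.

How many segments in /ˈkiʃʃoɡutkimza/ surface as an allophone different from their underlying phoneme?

Segments that undergo a rule: /k/ → [kʰ] (rule 1); /o/ → [oː] (rule 2); /i/ → [iː] (rule 2).
All other segments surface unchanged.

3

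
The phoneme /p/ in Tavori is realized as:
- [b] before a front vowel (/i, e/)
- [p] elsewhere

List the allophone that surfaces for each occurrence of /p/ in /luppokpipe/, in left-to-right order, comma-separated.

[p], [p], [b], [b]

Occurrence 1 (position 3): no conditioning environment matches → elsewhere allophone [p].
Occurrence 2 (position 4): no conditioning environment matches → elsewhere allophone [p].
Occurrence 3 (position 7): before a front vowel (/i, e/) → [b].
Occurrence 4 (position 9): before a front vowel (/i, e/) → [b].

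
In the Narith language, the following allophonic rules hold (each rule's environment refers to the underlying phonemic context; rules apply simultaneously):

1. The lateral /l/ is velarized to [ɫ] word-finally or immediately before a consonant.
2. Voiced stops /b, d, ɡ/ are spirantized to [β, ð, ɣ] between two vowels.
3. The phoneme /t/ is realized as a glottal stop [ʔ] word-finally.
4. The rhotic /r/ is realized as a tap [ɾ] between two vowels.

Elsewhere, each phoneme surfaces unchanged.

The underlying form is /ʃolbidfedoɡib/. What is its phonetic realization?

[ʃoɫbidfeðoɣib]

/ʃ/ (word-initial): no rule targets it → [ʃ].
/o/ (between /ʃ/ and /l/) is unaffected → [o].
/l/ — between /o/ and /b/, word-finally or immediately before a consonant — surfaces as [ɫ] (rule 1).
/b/ — between /l/ and /i/; rule 2 does not apply here → [b].
/i/ — not in any rule's target class → [i].
/d/ — between /i/ and /f/; rule 2 does not apply here → [d].
/f/ (between /d/ and /e/): no rule targets it → [f].
/e/ — not in any rule's target class → [e].
/d/ (between /e/ and /o/) occurs between two vowels → [ð] by rule 2.
/o/ stays [o].
/ɡ/ (between /o/ and /i/) occurs between two vowels → [ɣ] by rule 2.
/i/ (between /ɡ/ and /b/): no rule targets it → [i].
/b/ — word-final; rule 2 does not apply here → [b].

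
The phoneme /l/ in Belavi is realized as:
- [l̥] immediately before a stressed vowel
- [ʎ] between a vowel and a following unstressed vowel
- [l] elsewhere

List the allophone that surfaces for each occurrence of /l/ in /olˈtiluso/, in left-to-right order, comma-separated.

Occurrence 1 (position 2): no conditioning environment matches → elsewhere allophone [l].
Occurrence 2 (position 5): between a vowel and a following unstressed vowel → [ʎ].

[l], [ʎ]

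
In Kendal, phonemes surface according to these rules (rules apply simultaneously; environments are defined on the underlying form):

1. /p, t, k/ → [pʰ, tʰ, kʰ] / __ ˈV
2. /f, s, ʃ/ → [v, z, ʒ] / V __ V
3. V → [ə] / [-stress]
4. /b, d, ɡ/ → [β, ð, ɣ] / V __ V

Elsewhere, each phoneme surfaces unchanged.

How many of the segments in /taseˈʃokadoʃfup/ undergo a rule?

Segments that undergo a rule: /a/ → [ə] (rule 3); /s/ → [z] (rule 2); /e/ → [ə] (rule 3); /ʃ/ → [ʒ] (rule 2); /a/ → [ə] (rule 3); /d/ → [ð] (rule 4); /o/ → [ə] (rule 3); /u/ → [ə] (rule 3).
All other segments surface unchanged.

8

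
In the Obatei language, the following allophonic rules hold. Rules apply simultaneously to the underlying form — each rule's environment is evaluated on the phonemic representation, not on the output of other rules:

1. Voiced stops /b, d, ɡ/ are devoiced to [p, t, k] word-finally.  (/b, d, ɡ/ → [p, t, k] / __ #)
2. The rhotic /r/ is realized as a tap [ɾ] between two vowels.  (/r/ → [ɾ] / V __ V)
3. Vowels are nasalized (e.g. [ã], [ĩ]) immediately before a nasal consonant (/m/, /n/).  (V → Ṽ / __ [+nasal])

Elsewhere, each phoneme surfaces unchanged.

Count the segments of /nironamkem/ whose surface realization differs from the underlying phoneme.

Segments that undergo a rule: /r/ → [ɾ] (rule 2); /o/ → [õ] (rule 3); /a/ → [ã] (rule 3); /e/ → [ẽ] (rule 3).
All other segments surface unchanged.

4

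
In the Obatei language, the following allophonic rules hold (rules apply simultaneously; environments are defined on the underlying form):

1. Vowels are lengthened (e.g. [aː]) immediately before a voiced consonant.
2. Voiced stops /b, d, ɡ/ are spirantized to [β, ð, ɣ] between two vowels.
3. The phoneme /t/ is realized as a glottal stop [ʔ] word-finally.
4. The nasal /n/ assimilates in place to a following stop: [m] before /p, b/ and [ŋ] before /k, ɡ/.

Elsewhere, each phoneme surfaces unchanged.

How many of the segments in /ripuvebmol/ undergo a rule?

Segments that undergo a rule: /u/ → [uː] (rule 1); /e/ → [eː] (rule 1); /o/ → [oː] (rule 1).
All other segments surface unchanged.

3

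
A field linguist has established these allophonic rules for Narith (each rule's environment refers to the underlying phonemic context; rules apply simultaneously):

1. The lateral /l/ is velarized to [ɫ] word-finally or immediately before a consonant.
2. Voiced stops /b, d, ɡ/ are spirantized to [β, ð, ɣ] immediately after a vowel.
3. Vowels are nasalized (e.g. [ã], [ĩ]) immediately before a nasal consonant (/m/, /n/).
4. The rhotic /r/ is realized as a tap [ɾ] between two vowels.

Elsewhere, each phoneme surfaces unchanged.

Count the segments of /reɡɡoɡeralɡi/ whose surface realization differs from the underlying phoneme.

4

Segments that undergo a rule: /ɡ/ → [ɣ] (rule 2); /ɡ/ → [ɣ] (rule 2); /r/ → [ɾ] (rule 4); /l/ → [ɫ] (rule 1).
All other segments surface unchanged.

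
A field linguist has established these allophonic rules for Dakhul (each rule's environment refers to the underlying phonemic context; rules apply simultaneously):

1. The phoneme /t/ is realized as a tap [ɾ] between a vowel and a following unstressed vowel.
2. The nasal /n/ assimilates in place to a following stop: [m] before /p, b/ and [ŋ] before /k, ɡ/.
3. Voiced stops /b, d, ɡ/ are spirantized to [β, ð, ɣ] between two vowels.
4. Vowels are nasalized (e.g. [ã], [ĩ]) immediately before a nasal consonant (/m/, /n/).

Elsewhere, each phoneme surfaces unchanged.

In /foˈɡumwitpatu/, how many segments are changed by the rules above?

Segments that undergo a rule: /ɡ/ → [ɣ] (rule 3); /u/ → [ũ] (rule 4); /t/ → [ɾ] (rule 1).
All other segments surface unchanged.

3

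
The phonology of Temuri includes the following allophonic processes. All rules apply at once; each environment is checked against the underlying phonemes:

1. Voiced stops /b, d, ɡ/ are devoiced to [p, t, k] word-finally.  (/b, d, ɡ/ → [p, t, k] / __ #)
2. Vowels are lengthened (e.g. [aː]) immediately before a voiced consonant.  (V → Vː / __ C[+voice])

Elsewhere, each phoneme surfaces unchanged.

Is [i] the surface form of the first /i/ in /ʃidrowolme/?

No

Rule 2 applies to /i/ (between /ʃ/ and /d/: before a voiced consonant) → [iː].
The actual realization is [iː], not [i].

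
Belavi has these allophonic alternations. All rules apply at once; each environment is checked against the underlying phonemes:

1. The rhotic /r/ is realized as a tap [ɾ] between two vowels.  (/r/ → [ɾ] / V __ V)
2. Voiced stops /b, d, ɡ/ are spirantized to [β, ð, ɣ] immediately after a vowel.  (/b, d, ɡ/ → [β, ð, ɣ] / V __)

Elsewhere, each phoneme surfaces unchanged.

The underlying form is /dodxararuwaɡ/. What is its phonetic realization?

[doðxaɾaɾuwaɣ]

/d/ — word-initial; rule 2 does not apply here → [d].
/o/ — not in any rule's target class → [o].
/d/ (between /o/ and /x/) occurs immediately after a vowel → [ð] by rule 2.
/x/ (between /d/ and /a/): no rule targets it → [x].
/a/ — not in any rule's target class → [a].
/r/ meets the environment for rule 1 (between two vowels) → [ɾ].
/a/ — not in any rule's target class → [a].
/r/ (between /a/ and /u/) occurs between two vowels → [ɾ] by rule 1.
/u/ — not in any rule's target class → [u].
/w/ (between /u/ and /a/) is unaffected → [w].
/a/ stays [a].
/ɡ/ meets the environment for rule 2 (immediately after a vowel) → [ɣ].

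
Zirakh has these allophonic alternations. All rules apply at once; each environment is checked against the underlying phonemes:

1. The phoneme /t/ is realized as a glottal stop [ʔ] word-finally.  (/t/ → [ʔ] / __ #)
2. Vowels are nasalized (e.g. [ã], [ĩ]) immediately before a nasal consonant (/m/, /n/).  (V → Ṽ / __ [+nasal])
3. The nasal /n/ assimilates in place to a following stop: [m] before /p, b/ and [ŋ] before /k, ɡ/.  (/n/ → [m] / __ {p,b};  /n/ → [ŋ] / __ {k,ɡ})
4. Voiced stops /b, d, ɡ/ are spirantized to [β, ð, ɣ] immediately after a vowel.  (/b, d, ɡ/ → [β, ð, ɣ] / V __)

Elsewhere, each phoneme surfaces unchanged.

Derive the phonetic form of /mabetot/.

[maβetoʔ]

/m/ stays [m].
/a/ (between /m/ and /b/) fails the environment for rule 2, so it stays [a].
/b/ meets the environment for rule 4 (immediately after a vowel) → [β].
/e/ — between /b/ and /t/; rule 2 does not apply here → [e].
/t/ (between /e/ and /o/) is in the target of rule 1 but the environment (word-finally) is not met → [t].
/o/ — between /t/ and /t/; rule 2 does not apply here → [o].
/t/ (word-final): word-finally, so rule 1 applies → [ʔ].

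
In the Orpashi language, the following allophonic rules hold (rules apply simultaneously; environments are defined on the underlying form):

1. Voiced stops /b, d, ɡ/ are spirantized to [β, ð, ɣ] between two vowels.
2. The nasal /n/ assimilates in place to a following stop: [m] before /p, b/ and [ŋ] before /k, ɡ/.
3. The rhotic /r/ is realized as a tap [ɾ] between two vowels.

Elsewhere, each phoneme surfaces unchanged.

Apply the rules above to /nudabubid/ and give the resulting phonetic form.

/n/ (word-initial) is in the target of rule 2 but the environment (before a labial or velar stop) is not met → [n].
/u/ — not in any rule's target class → [u].
Rule 1 applies to /d/ (between /u/ and /a/: between two vowels) → [ð].
/a/ stays [a].
/b/ (between /a/ and /u/): between two vowels, so rule 1 applies → [β].
/u/ — not in any rule's target class → [u].
/b/ (between /u/ and /i/) occurs between two vowels → [β] by rule 1.
/i/ (between /b/ and /d/): no rule targets it → [i].
/d/ (word-final) fails the environment for rule 1, so it stays [d].

[nuðaβuβid]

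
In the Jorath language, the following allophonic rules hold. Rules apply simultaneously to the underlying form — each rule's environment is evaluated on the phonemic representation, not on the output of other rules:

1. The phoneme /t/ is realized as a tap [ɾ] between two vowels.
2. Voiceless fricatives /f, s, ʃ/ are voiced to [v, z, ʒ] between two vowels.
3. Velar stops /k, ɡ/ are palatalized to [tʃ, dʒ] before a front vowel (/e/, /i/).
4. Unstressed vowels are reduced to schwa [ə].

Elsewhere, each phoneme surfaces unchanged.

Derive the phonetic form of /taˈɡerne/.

[təˈdʒernə]

/t/ (word-initial) is in the target of rule 1 but the environment (between two vowels) is not met → [t].
/a/ — between /t/ and /ɡ/, in an unstressed syllable — surfaces as [ə] (rule 4).
Rule 3 applies to /ɡ/ (between /a/ and /e/: before a front vowel) → [dʒ].
/e/ (between /ɡ/ and /r/): rule 4 targets it, but not in an unstressed syllable → unchanged [e].
/r/ — not in any rule's target class → [r].
/n/ stays [n].
/e/ meets the environment for rule 4 (in an unstressed syllable) → [ə].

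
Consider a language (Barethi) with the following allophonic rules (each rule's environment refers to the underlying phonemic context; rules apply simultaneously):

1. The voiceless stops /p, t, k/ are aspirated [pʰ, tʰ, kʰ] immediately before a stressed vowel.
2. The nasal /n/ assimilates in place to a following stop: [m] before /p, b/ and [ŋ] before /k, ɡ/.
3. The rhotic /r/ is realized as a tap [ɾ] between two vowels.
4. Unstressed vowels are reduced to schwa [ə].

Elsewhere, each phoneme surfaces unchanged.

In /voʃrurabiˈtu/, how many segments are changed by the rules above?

6

Segments that undergo a rule: /o/ → [ə] (rule 4); /u/ → [ə] (rule 4); /r/ → [ɾ] (rule 3); /a/ → [ə] (rule 4); /i/ → [ə] (rule 4); /t/ → [tʰ] (rule 1).
All other segments surface unchanged.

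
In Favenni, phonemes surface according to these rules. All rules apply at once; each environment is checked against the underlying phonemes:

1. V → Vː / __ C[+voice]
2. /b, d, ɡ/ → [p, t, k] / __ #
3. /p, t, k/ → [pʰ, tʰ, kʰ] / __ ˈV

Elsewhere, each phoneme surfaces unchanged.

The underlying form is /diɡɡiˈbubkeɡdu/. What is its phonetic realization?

[diːɡɡiːˈbuːbkeːɡdu]

/d/ (word-initial) fails the environment for rule 2, so it stays [d].
/i/ (between /d/ and /ɡ/) occurs before a voiced consonant → [iː] by rule 1.
/ɡ/ (between /i/ and /ɡ/): rule 2 targets it, but not word-finally → unchanged [ɡ].
/ɡ/ (between /ɡ/ and /i/) fails the environment for rule 2, so it stays [ɡ].
/i/ (between /ɡ/ and /b/) occurs before a voiced consonant → [iː] by rule 1.
/b/ (between /i/ and /u/) fails the environment for rule 2, so it stays [b].
Rule 1 applies to /u/ (between /b/ and /b/: before a voiced consonant) → [uː].
/b/ (between /u/ and /k/) is in the target of rule 2 but the environment (word-finally) is not met → [b].
/k/ — between /b/ and /e/; rule 3 does not apply here → [k].
Rule 1 applies to /e/ (between /k/ and /ɡ/: before a voiced consonant) → [eː].
/ɡ/ — between /e/ and /d/; rule 2 does not apply here → [ɡ].
/d/ (between /ɡ/ and /u/): rule 2 targets it, but not word-finally → unchanged [d].
/u/ (word-final) fails the environment for rule 1, so it stays [u].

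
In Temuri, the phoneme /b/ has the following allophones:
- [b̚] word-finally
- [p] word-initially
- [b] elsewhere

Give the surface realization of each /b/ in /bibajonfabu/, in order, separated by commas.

[p], [b], [b]

Occurrence 1 (position 1): word-initially → [p].
Occurrence 2 (position 3): no conditioning environment matches → elsewhere allophone [b].
Occurrence 3 (position 10): no conditioning environment matches → elsewhere allophone [b].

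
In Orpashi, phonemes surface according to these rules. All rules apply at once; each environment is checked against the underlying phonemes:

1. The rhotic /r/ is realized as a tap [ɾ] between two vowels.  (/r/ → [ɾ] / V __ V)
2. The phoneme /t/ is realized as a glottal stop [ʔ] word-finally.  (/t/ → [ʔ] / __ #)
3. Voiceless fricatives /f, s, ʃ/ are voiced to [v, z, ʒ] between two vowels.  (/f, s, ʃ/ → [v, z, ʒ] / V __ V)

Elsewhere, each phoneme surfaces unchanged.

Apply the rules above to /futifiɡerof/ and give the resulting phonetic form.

/f/ (word-initial): rule 3 targets it, but not between two vowels → unchanged [f].
/u/ (between /f/ and /t/): no rule targets it → [u].
/t/ (between /u/ and /i/) fails the environment for rule 2, so it stays [t].
/i/ (between /t/ and /f/) is unaffected → [i].
/f/ meets the environment for rule 3 (between two vowels) → [v].
/i/ (between /f/ and /ɡ/) is unaffected → [i].
/ɡ/ stays [ɡ].
/e/ (between /ɡ/ and /r/) is unaffected → [e].
Rule 1 applies to /r/ (between /e/ and /o/: between two vowels) → [ɾ].
/o/ — not in any rule's target class → [o].
/f/ (word-final) is in the target of rule 3 but the environment (between two vowels) is not met → [f].

[futiviɡeɾof]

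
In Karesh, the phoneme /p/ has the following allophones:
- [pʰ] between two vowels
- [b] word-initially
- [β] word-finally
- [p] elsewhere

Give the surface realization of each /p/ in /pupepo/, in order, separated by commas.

[b], [pʰ], [pʰ]

Occurrence 1 (position 1): word-initially → [b].
Occurrence 2 (position 3): between two vowels → [pʰ].
Occurrence 3 (position 5): between two vowels → [pʰ].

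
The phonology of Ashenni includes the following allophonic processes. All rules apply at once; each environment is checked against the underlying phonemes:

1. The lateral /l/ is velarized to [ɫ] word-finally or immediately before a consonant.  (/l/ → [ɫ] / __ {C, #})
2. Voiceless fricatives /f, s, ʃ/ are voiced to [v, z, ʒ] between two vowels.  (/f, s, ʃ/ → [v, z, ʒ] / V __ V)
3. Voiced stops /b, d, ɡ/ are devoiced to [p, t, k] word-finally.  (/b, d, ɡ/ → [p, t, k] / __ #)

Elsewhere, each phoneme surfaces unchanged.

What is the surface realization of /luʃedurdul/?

/l/ (word-initial) fails the environment for rule 1, so it stays [l].
/ʃ/ — between /u/ and /e/, between two vowels — surfaces as [ʒ] (rule 2).
/d/ (between /e/ and /u/) fails the environment for rule 3, so it stays [d].
/d/ — between /r/ and /u/; rule 3 does not apply here → [d].
/l/ meets the environment for rule 1 (word-finally or immediately before a consonant) → [ɫ].

[luʒedurduɫ]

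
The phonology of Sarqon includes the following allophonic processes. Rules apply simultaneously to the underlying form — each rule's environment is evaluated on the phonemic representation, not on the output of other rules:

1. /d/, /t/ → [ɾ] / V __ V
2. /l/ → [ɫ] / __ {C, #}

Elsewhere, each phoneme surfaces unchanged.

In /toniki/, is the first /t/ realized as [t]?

/t/ (word-initial) fails the environment for rule 1, so it stays [t].
The actual realization is [t], which matches [t].

Yes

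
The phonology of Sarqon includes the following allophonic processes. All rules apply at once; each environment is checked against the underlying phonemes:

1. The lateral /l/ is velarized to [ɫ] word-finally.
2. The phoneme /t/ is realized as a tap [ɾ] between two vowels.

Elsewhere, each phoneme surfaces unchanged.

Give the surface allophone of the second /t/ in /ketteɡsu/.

/t/ (between /t/ and /e/) fails the environment for rule 2, so it stays [t].

[t]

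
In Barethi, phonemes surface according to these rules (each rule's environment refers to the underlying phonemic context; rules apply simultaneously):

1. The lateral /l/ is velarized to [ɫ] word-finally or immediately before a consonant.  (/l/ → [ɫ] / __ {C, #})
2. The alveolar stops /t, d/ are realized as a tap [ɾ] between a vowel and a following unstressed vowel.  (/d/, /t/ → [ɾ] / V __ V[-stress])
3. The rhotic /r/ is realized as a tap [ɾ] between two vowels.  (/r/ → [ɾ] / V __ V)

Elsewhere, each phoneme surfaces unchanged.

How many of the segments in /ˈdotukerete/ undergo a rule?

Segments that undergo a rule: /t/ → [ɾ] (rule 2); /r/ → [ɾ] (rule 3); /t/ → [ɾ] (rule 2).
All other segments surface unchanged.

3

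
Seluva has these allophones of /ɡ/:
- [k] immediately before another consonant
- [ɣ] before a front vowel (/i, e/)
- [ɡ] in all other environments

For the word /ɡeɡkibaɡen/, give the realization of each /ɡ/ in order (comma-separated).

Occurrence 1 (position 1): before a front vowel (/i, e/) → [ɣ].
Occurrence 2 (position 3): immediately before another consonant → [k].
Occurrence 3 (position 8): before a front vowel (/i, e/) → [ɣ].

[ɣ], [k], [ɣ]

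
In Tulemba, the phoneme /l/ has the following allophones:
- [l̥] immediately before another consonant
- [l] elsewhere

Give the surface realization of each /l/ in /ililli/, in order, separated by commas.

[l], [l̥], [l]

Occurrence 1 (position 2): no conditioning environment matches → elsewhere allophone [l].
Occurrence 2 (position 4): immediately before another consonant → [l̥].
Occurrence 3 (position 5): no conditioning environment matches → elsewhere allophone [l].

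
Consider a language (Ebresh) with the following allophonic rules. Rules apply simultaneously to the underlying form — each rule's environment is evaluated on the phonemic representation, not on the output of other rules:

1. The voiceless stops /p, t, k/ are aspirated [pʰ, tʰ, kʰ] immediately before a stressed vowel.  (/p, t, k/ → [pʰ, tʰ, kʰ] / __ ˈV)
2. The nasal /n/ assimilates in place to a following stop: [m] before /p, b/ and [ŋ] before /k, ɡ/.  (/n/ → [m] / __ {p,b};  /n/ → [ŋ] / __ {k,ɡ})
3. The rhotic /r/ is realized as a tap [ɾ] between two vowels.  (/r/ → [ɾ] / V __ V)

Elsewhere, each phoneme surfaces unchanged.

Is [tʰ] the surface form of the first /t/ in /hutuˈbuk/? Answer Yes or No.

No

/t/ (between /u/ and /u/) fails the environment for rule 1, so it stays [t].
The actual realization is [t], not [tʰ].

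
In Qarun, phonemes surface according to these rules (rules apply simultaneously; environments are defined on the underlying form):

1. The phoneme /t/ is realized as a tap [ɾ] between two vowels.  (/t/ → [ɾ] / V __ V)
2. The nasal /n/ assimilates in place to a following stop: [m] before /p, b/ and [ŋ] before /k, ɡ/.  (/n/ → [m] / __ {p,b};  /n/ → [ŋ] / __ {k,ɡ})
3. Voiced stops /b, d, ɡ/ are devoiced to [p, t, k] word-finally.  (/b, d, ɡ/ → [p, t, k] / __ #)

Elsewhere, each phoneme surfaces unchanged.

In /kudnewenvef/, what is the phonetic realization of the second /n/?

/n/ (between /e/ and /v/) is in the target of rule 2 but the environment (before a labial or velar stop) is not met → [n].

[n]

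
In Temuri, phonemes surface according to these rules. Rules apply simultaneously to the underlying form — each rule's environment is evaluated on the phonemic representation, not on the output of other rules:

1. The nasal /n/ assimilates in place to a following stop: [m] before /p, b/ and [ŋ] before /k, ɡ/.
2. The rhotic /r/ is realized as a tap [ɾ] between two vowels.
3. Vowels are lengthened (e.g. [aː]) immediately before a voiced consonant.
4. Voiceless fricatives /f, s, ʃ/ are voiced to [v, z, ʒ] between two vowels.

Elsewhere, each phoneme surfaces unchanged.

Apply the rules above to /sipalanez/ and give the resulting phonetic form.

/s/ (word-initial) fails the environment for rule 4, so it stays [s].
/i/ (between /s/ and /p/) is in the target of rule 3 but the environment (before a voiced consonant) is not met → [i].
/a/ meets the environment for rule 3 (before a voiced consonant) → [aː].
Rule 3 applies to /a/ (between /l/ and /n/: before a voiced consonant) → [aː].
/n/ (between /a/ and /e/) fails the environment for rule 1, so it stays [n].
/e/ — between /n/ and /z/, before a voiced consonant — surfaces as [eː] (rule 3).

[sipaːlaːneːz]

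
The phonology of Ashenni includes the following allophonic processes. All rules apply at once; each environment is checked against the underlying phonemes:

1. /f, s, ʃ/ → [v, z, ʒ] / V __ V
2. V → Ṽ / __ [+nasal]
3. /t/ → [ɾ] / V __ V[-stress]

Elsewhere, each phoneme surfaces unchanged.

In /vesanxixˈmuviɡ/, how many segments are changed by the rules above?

2

Segments that undergo a rule: /s/ → [z] (rule 1); /a/ → [ã] (rule 2).
All other segments surface unchanged.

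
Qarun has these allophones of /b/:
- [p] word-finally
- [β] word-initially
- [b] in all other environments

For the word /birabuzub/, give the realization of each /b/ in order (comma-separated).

Occurrence 1 (position 1): word-initially → [β].
Occurrence 2 (position 5): no conditioning environment matches → elsewhere allophone [b].
Occurrence 3 (position 9): word-finally → [p].

[β], [b], [p]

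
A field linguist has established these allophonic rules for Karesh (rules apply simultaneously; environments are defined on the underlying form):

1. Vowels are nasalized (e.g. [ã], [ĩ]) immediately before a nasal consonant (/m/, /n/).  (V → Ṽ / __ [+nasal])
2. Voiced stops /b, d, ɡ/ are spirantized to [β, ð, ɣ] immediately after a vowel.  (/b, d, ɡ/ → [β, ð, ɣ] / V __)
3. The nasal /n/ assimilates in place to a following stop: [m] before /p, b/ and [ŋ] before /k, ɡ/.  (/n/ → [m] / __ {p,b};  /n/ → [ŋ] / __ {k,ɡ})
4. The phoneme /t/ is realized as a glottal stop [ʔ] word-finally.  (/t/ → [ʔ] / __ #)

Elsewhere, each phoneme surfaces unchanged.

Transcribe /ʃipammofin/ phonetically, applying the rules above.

/ʃ/ stays [ʃ].
/i/ (between /ʃ/ and /p/) fails the environment for rule 1, so it stays [i].
/p/ stays [p].
/a/ (between /p/ and /m/) occurs before a nasal consonant → [ã] by rule 1.
/m/ — not in any rule's target class → [m].
/m/ stays [m].
/o/ (between /m/ and /f/): rule 1 targets it, but not before a nasal consonant → unchanged [o].
/f/ stays [f].
Rule 1 applies to /i/ (between /f/ and /n/: before a nasal consonant) → [ĩ].
/n/ (word-final) fails the environment for rule 3, so it stays [n].

[ʃipãmmofĩn]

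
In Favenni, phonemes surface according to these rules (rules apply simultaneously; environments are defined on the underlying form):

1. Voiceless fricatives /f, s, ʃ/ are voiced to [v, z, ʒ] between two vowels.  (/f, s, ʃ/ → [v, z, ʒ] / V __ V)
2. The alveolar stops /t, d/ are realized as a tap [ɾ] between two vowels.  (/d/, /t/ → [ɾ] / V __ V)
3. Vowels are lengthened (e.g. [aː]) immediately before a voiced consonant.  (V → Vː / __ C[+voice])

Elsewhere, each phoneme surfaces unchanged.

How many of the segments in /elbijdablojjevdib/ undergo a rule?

Segments that undergo a rule: /e/ → [eː] (rule 3); /i/ → [iː] (rule 3); /a/ → [aː] (rule 3); /o/ → [oː] (rule 3); /e/ → [eː] (rule 3); /i/ → [iː] (rule 3).
All other segments surface unchanged.

6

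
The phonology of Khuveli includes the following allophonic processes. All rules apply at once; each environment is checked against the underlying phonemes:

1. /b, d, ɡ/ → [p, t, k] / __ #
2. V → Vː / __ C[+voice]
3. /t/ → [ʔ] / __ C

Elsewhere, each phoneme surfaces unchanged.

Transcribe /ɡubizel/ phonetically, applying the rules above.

[ɡuːbiːzeːl]

/ɡ/ (word-initial) fails the environment for rule 1, so it stays [ɡ].
Rule 2 applies to /u/ (between /ɡ/ and /b/: before a voiced consonant) → [uː].
/b/ (between /u/ and /i/): rule 1 targets it, but not word-finally → unchanged [b].
/i/ — between /b/ and /z/, before a voiced consonant — surfaces as [iː] (rule 2).
/z/ stays [z].
/e/ (between /z/ and /l/) occurs before a voiced consonant → [eː] by rule 2.
/l/ stays [l].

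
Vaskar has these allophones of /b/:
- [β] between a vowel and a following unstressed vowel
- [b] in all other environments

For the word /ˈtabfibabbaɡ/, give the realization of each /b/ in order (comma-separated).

Occurrence 1 (position 3): no conditioning environment matches → elsewhere allophone [b].
Occurrence 2 (position 6): between a vowel and a following unstressed vowel → [β].
Occurrence 3 (position 8): no conditioning environment matches → elsewhere allophone [b].
Occurrence 4 (position 9): no conditioning environment matches → elsewhere allophone [b].

[b], [β], [b], [b]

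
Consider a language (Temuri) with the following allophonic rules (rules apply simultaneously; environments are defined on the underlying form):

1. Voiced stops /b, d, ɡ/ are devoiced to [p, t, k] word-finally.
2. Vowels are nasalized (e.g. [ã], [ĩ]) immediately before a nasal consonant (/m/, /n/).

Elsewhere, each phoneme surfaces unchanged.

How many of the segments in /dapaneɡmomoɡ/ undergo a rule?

3

Segments that undergo a rule: /a/ → [ã] (rule 2); /o/ → [õ] (rule 2); /ɡ/ → [k] (rule 1).
All other segments surface unchanged.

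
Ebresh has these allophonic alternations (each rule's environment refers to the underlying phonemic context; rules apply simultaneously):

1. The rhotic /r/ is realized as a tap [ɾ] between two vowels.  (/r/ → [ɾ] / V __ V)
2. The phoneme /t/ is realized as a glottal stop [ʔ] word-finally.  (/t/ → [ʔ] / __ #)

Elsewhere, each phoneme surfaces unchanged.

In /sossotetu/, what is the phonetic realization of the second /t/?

[t]

/t/ (between /e/ and /u/) is in the target of rule 2 but the environment (word-finally) is not met → [t].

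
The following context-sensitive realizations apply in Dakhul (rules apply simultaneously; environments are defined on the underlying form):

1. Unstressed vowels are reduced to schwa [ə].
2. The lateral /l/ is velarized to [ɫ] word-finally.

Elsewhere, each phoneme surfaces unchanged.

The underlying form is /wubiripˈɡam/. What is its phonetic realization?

[wəbərəpˈɡam]

/w/ (word-initial) is unaffected → [w].
/u/ meets the environment for rule 1 (in an unstressed syllable) → [ə].
/b/ stays [b].
/i/ (between /b/ and /r/): in an unstressed syllable, so rule 1 applies → [ə].
/r/ — not in any rule's target class → [r].
/i/ meets the environment for rule 1 (in an unstressed syllable) → [ə].
/p/ (between /i/ and /ɡ/): no rule targets it → [p].
/ɡ/ stays [ɡ].
/a/ (between /ɡ/ and /m/) is in the target of rule 1 but the environment (in an unstressed syllable) is not met → [a].
/m/ stays [m].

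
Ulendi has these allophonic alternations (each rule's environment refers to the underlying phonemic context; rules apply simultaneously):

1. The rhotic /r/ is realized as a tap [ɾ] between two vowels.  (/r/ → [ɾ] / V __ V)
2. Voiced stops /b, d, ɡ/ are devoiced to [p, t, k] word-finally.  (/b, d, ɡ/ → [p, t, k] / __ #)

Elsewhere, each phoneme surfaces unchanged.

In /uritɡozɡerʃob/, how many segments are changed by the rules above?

2

Segments that undergo a rule: /r/ → [ɾ] (rule 1); /b/ → [p] (rule 2).
All other segments surface unchanged.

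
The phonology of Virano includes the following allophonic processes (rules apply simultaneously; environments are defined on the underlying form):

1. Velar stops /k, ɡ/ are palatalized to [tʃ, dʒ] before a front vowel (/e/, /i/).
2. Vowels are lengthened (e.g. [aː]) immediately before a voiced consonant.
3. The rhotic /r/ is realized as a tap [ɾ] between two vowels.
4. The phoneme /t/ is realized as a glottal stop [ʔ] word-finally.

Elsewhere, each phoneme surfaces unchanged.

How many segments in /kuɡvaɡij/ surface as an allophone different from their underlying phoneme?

Segments that undergo a rule: /u/ → [uː] (rule 2); /a/ → [aː] (rule 2); /ɡ/ → [dʒ] (rule 1); /i/ → [iː] (rule 2).
All other segments surface unchanged.

4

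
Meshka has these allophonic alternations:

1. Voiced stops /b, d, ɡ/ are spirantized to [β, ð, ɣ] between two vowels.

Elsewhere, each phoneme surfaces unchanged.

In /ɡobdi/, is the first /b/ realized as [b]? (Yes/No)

Yes

/b/ (between /o/ and /d/) is in the target of rule 1 but the environment (between two vowels) is not met → [b].
The actual realization is [b], which matches [b].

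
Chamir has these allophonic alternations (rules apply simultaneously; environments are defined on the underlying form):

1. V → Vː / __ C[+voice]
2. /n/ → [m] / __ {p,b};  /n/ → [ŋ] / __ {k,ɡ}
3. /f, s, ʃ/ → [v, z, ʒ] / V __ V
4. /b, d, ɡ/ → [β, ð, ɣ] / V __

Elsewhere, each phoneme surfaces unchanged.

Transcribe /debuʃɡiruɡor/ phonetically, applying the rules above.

[deːβuʃɡiːruːɣoːr]

/d/ (word-initial) is in the target of rule 4 but the environment (immediately after a vowel) is not met → [d].
Rule 1 applies to /e/ (between /d/ and /b/: before a voiced consonant) → [eː].
/b/ (between /e/ and /u/) occurs immediately after a vowel → [β] by rule 4.
/u/ (between /b/ and /ʃ/): rule 1 targets it, but not before a voiced consonant → unchanged [u].
/ʃ/ — between /u/ and /ɡ/; rule 3 does not apply here → [ʃ].
/ɡ/ (between /ʃ/ and /i/) fails the environment for rule 4, so it stays [ɡ].
/i/ meets the environment for rule 1 (before a voiced consonant) → [iː].
/r/ stays [r].
/u/ (between /r/ and /ɡ/) occurs before a voiced consonant → [uː] by rule 1.
/ɡ/ (between /u/ and /o/) occurs immediately after a vowel → [ɣ] by rule 4.
/o/ (between /ɡ/ and /r/) occurs before a voiced consonant → [oː] by rule 1.
/r/ stays [r].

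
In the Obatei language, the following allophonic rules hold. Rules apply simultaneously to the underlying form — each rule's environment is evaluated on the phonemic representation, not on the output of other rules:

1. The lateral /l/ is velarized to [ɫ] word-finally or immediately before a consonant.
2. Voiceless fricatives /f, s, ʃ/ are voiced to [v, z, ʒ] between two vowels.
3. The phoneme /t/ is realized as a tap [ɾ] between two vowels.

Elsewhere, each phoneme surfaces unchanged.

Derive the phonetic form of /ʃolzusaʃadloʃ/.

[ʃoɫzuzaʒadloʃ]

/ʃ/ (word-initial) is in the target of rule 2 but the environment (between two vowels) is not met → [ʃ].
/l/ (between /o/ and /z/) occurs word-finally or immediately before a consonant → [ɫ] by rule 1.
/s/ — between /u/ and /a/, between two vowels — surfaces as [z] (rule 2).
/ʃ/ (between /a/ and /a/) occurs between two vowels → [ʒ] by rule 2.
/l/ — between /d/ and /o/; rule 1 does not apply here → [l].
/ʃ/ (word-final): rule 2 targets it, but not between two vowels → unchanged [ʃ].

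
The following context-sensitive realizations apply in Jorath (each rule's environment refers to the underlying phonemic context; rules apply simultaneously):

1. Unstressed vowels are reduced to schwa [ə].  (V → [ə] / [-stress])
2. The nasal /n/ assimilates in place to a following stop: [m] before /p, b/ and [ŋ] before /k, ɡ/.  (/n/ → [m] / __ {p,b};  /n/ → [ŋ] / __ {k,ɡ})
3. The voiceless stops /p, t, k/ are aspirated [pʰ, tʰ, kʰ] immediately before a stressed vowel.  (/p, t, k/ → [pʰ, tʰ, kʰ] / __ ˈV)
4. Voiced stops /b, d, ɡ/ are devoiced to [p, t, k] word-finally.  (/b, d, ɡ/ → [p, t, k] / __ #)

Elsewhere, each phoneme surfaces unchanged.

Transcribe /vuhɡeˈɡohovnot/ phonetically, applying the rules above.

/v/ (word-initial) is unaffected → [v].
/u/ — between /v/ and /h/, in an unstressed syllable — surfaces as [ə] (rule 1).
/h/ (between /u/ and /ɡ/): no rule targets it → [h].
/ɡ/ — between /h/ and /e/; rule 4 does not apply here → [ɡ].
Rule 1 applies to /e/ (between /ɡ/ and /ɡ/: in an unstressed syllable) → [ə].
/ɡ/ (between /e/ and /o/) is in the target of rule 4 but the environment (word-finally) is not met → [ɡ].
/o/ (between /ɡ/ and /h/) fails the environment for rule 1, so it stays [o].
/h/ (between /o/ and /o/): no rule targets it → [h].
Rule 1 applies to /o/ (between /h/ and /v/: in an unstressed syllable) → [ə].
/v/ (between /o/ and /n/) is unaffected → [v].
/n/ (between /v/ and /o/) fails the environment for rule 2, so it stays [n].
/o/ (between /n/ and /t/) occurs in an unstressed syllable → [ə] by rule 1.
/t/ — word-final; rule 3 does not apply here → [t].

[vəhɡəˈɡohəvnət]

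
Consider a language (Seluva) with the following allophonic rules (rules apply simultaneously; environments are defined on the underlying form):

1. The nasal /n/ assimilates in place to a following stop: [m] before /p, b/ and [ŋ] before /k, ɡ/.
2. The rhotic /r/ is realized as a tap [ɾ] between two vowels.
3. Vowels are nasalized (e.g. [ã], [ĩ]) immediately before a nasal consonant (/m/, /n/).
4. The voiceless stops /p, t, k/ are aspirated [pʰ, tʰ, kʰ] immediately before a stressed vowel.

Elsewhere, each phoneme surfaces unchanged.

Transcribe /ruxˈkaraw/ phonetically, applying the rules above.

[ruxˈkʰaɾaw]

/r/ (word-initial): rule 2 targets it, but not between two vowels → unchanged [r].
/u/ (between /r/ and /x/): rule 3 targets it, but not before a nasal consonant → unchanged [u].
/x/ — not in any rule's target class → [x].
/k/ (between /x/ and /a/) occurs immediately before a stressed vowel → [kʰ] by rule 4.
/a/ (between /k/ and /r/) is in the target of rule 3 but the environment (before a nasal consonant) is not met → [a].
/r/ meets the environment for rule 2 (between two vowels) → [ɾ].
/a/ (between /r/ and /w/): rule 3 targets it, but not before a nasal consonant → unchanged [a].
/w/ — not in any rule's target class → [w].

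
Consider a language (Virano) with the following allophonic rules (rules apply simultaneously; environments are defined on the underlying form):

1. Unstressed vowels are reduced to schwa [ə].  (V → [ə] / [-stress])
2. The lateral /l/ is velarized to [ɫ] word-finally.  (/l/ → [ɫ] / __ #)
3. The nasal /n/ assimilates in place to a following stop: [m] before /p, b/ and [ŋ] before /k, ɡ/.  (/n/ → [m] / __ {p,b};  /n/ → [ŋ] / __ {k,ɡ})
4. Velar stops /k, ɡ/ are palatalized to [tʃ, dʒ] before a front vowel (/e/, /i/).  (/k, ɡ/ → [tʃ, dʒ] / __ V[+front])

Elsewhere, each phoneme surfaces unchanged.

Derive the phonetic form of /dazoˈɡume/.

/a/ meets the environment for rule 1 (in an unstressed syllable) → [ə].
/o/ meets the environment for rule 1 (in an unstressed syllable) → [ə].
/ɡ/ (between /o/ and /u/) is in the target of rule 4 but the environment (before a front vowel) is not met → [ɡ].
/u/ (between /ɡ/ and /m/) is in the target of rule 1 but the environment (in an unstressed syllable) is not met → [u].
/e/ — word-final, in an unstressed syllable — surfaces as [ə] (rule 1).

[dəzəˈɡumə]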